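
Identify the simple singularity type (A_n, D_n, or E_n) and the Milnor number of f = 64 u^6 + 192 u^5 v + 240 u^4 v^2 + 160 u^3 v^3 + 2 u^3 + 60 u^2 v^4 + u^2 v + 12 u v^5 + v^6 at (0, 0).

Type D7, Milnor number mu = 7.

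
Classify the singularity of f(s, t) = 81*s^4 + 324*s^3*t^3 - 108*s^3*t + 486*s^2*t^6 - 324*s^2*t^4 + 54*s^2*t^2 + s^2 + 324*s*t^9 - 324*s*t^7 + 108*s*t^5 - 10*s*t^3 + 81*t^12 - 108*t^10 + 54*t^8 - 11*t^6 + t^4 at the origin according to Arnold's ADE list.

A3

The Hessian of f at 0 is [[2, 0], [0, 0]] with rank 1, so corank 1. A Groebner basis of the Jacobian ideal J(f) in C{s,t} is {t^3, s}; counting standard monomials gives mu = 3. Corank 1: A-series; mu = 3 gives A_3.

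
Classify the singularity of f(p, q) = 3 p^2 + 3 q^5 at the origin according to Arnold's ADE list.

The Hessian of f at 0 has rank 1. Corank 1: A-series; mu = 4 gives A_4.

A_{4}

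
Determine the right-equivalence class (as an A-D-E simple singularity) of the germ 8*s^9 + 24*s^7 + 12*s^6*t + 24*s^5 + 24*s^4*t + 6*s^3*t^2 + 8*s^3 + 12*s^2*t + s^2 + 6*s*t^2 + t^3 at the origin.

A_{2}

The Hessian of f at 0 has rank 1. Corank 1: A-series; mu = 2 gives A_2.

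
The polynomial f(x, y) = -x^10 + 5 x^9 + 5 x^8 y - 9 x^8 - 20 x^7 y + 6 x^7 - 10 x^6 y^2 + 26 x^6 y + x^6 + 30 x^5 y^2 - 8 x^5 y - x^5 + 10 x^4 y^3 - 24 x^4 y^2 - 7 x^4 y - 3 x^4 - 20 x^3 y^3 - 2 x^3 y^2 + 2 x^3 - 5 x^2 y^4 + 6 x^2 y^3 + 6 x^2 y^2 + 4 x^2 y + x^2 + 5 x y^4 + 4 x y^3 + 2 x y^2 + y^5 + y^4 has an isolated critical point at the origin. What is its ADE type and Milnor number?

Type A_4, Milnor number mu = 4.

The Hessian of f at 0 is [[2, 0], [0, 0]] with rank 1, so corank 1. A Groebner basis of the Jacobian ideal J(f) in C{x,y} is {-x/2 + y^3 - y^2/2, x^2, x*y + x/2 + y^2/2}; counting standard monomials gives mu = 4. Corank 1: A-series; mu = 4 gives A_4.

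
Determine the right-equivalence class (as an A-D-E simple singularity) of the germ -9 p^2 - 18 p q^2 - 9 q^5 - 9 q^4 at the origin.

The Hessian of f at 0 has rank 1. Corank 1: A-series; mu = 4 gives A_4.

A4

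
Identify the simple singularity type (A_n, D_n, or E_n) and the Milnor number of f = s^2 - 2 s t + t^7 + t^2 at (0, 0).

Type A_6, Milnor number mu = 6.

The Hessian of f at 0 has rank 1. Corank 1: A-series; mu = 6 gives A_6.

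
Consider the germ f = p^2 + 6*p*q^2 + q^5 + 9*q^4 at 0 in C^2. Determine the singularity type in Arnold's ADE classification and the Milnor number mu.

The Hessian of f at 0 is [[2, 0], [0, 0]] with rank 1, so corank 1. A Groebner basis of the Jacobian ideal J(f) in C{p,q} is {p^2, p/3 + q^2}; counting standard monomials gives mu = 4. Corank 1: A-series; mu = 4 gives A_4.

Type A4, Milnor number mu = 4.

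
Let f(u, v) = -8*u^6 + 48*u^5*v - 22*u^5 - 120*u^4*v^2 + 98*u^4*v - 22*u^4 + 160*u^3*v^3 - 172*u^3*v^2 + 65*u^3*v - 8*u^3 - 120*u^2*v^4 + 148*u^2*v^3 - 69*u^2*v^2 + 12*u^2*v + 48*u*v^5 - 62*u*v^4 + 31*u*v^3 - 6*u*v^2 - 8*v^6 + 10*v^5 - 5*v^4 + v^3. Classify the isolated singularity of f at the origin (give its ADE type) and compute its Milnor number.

The Hessian of f at 0 is [[0, 0], [0, 0]] with rank 0, so corank 2. A Groebner basis of the Jacobian ideal J(f) in C{u,v} is {-768*u^2/35 + 768*u*v/35 + v^4 - 8*v^3/35 - 192*v^2/35, u^3 + 36*u^2/7 - 36*u*v/7 - v^3/14 + 9*v^2/7, u^2*v + 232*u^2/35 - 232*u*v/35 - 19*v^3/105 + 58*v^2/35, 32*u^2/5 + u*v^2 - 32*u*v/5 - 13*v^3/30 + 8*v^2/5}; counting standard monomials gives mu = 7. Corank 2; j^3 = -(2*u - v)^3 is a perfect cube, so E-series; the 4-jet and mu = 7 give E_7.

Type E_7, Milnor number mu = 7.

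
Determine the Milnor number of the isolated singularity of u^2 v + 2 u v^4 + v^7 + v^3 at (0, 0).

4

The Hessian of f at 0 is [[0, 0], [0, 0]] with rank 0, so corank 2. A Groebner basis of the Jacobian ideal J(f) in C{u,v} is {v^3, u^2 + 3*v^2, u*v}; counting standard monomials gives mu = 4. Corank 2; j^3 = v*(u^2 + v^2) splits into three distinct lines over C (the quadratic factor has nonzero discriminant), so D_4.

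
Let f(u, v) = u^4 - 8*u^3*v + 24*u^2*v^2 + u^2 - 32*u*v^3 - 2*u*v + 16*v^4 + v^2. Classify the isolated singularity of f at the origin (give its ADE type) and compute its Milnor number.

Type A_3, Milnor number mu = 3.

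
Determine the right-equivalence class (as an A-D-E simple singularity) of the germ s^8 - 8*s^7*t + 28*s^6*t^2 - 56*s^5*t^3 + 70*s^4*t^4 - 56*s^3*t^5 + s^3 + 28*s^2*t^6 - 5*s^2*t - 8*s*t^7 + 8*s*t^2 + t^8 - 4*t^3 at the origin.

D_9

The Hessian of f at 0 is [[0, 0], [0, 0]] with rank 0, so corank 2. A Groebner basis of the Jacobian ideal J(f) in C{s,t} is {-s*t/8 + t^7 + t^2/4, s*t^2 - 2*t^3, s^2 - 3*s*t + 2*t^2}; counting standard monomials gives mu = 9. Corank 2; j^3 = (s - 2*t)^2*(s - t) has shape L^2 M (L != M), so D-series; mu = 9 gives D_9.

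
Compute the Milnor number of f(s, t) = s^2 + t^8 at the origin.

The Hessian of f at 0 has rank 1. Corank 1: A-series; mu = 7 gives A_7.

7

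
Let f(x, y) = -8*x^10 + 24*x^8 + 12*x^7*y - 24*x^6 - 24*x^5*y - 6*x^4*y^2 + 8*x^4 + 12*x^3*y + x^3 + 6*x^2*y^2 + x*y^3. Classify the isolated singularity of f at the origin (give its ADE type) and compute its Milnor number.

The Hessian of f at 0 has rank 0. Corank 2; j^3 = x^3 is a perfect cube, so E-series; the 4-jet and mu = 7 give E_7.

Type E_7, Milnor number mu = 7.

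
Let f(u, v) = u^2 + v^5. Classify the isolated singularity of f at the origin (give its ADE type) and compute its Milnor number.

The Hessian of f at 0 is [[2, 0], [0, 0]] with rank 1, so corank 1. A Groebner basis of the Jacobian ideal J(f) in C{u,v} is {v^4, u}; counting standard monomials gives mu = 4. Corank 1: A-series; mu = 4 gives A_4.

Type A_{4}, Milnor number mu = 4.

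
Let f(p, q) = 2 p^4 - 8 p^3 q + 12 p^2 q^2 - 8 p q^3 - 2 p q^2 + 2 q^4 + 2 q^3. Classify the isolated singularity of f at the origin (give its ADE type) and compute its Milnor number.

Type D_5, Milnor number mu = 5.

The Hessian of f at 0 has rank 0. Corank 2; j^3 = -2*q^2*(p - q) has shape L^2 M (L != M), so D-series; mu = 5 gives D_5.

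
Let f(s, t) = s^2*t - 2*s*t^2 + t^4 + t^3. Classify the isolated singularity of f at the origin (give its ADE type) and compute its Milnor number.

Type D_5, Milnor number mu = 5.

The Hessian of f at 0 is [[0, 0], [0, 0]] with rank 0, so corank 2. A Groebner basis of the Jacobian ideal J(f) in C{s,t} is {s^3 + s^2/4 - t^2/4, s^2/4 + t^3 - t^2/4, s*t - t^2}; counting standard monomials gives mu = 5. Corank 2; j^3 = t*(s - t)^2 has shape L^2 M (L != M), so D-series; mu = 5 gives D_5.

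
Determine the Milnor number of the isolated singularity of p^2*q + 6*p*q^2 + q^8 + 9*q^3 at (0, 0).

9

The Hessian of f at 0 has rank 0. Corank 2; j^3 = q*(p + 3*q)^2 has shape L^2 M (L != M), so D-series; mu = 9 gives D_9.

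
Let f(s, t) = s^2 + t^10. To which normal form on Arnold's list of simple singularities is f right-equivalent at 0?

A_{9}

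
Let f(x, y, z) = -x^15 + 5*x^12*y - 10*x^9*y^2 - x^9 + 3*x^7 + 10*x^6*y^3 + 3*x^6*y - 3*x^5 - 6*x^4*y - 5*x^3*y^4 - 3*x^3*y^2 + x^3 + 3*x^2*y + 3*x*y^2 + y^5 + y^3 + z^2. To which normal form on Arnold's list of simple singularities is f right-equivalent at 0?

E_8

The Hessian of f at 0 has rank 1. Corank 2; j^3 = (x + y)^3 is a perfect cube, so E-series; the 5-jet and mu = 8 give E_8.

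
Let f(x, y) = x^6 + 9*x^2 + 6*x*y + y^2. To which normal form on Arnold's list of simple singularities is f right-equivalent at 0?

A5

The Hessian of f at 0 is [[18, 6], [6, 2]] with rank 1, so corank 1. A Groebner basis of the Jacobian ideal J(f) in C{x,y} is {y^5, x + y/3}; counting standard monomials gives mu = 5. Corank 1: A-series; mu = 5 gives A_5.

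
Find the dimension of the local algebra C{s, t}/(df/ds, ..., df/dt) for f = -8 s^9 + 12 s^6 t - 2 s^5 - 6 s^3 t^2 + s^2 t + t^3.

The Hessian of f at 0 is [[0, 0], [0, 0]] with rank 0, so corank 2. A Groebner basis of the Jacobian ideal J(f) in C{s,t} is {t^3, s^2 + 3*t^2, s*t}; counting standard monomials gives mu = 4. Corank 2; j^3 = t*(s^2 + t^2) splits into three distinct lines over C (the quadratic factor has nonzero discriminant), so D_4.

4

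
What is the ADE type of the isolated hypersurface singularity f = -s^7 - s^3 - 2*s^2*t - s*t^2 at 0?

The Hessian of f at 0 is [[0, 0], [0, 0]] with rank 0, so corank 2. A Groebner basis of the Jacobian ideal J(f) in C{s,t} is {s*t/7 + t^6 + t^2/7, s*t^2 + t^3, s^2 + s*t}; counting standard monomials gives mu = 8. Corank 2; j^3 = -s*(s + t)^2 has shape L^2 M (L != M), so D-series; mu = 8 gives D_8.

D8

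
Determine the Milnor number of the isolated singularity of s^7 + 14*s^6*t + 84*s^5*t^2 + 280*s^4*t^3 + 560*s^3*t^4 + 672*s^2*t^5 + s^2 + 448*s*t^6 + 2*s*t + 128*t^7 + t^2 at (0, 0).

6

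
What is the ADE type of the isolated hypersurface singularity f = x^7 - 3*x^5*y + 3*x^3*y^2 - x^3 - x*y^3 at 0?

The Hessian of f at 0 has rank 0. Corank 2; j^3 = -x^3 is a perfect cube, so E-series; the 4-jet and mu = 7 give E_7.

E7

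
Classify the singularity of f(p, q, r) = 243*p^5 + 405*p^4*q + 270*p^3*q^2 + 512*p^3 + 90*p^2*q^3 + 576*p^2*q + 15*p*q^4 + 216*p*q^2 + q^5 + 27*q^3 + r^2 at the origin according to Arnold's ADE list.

The Hessian of f at 0 is [[0, 0, 0], [0, 0, 0], [0, 0, 2]] with rank 1, so corank 2. A Groebner basis of the Jacobian ideal J(f) in C{p,q,r} is {q^5, p*q^3 + 35*q^4/96, p^2 + 3*p*q/4 + 9*q^2/64, r}; counting standard monomials gives mu = 8. Corank 2; j^3 = (8*p + 3*q)^3 is a perfect cube, so E-series; the 5-jet and mu = 8 give E_8.

E_8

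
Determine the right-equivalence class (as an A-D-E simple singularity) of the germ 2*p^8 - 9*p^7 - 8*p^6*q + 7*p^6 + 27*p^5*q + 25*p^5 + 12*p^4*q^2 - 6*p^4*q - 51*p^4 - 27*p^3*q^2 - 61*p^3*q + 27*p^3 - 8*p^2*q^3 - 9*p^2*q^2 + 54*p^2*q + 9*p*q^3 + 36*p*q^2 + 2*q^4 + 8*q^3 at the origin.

E_{7}

The Hessian of f at 0 has rank 0. Corank 2; j^3 = (3*p + 2*q)^3 is a perfect cube, so E-series; the 4-jet and mu = 7 give E_7.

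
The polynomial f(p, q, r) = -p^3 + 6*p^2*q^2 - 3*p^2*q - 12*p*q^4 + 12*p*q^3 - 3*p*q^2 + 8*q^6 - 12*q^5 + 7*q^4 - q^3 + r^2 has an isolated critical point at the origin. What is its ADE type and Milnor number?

The Hessian of f at 0 has rank 1. Corank 2; j^3 = -(p + q)^3 is a perfect cube, so E-series; the 4-jet and mu = 6 give E_6.

Type E_6, Milnor number mu = 6.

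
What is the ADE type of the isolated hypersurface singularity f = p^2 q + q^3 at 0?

D_4

The Hessian of f at 0 has rank 0. Corank 2; j^3 = q*(p^2 + q^2) splits into three distinct lines over C (the quadratic factor has nonzero discriminant), so D_4.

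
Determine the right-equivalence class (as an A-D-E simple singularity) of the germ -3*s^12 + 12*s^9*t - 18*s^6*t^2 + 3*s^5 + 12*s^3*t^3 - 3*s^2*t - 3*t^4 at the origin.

D5

The Hessian of f at 0 is [[0, 0], [0, 0]] with rank 0, so corank 2. A Groebner basis of the Jacobian ideal J(f) in C{s,t} is {s^3, s^2/4 + t^3, s*t}; counting standard monomials gives mu = 5. Corank 2; j^3 = -3*s^2*t has shape L^2 M (L != M), so D-series; mu = 5 gives D_5.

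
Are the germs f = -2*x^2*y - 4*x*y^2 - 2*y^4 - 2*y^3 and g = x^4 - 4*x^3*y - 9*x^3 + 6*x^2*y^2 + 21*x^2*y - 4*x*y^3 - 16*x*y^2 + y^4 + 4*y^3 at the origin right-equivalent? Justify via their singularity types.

Yes.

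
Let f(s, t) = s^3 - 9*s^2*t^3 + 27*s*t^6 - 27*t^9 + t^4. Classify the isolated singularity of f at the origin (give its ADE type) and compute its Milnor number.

The Hessian of f at 0 has rank 0. Corank 2; j^3 = s^3 is a perfect cube, so E-series; the 4-jet and mu = 6 give E_6.

Type E_6, Milnor number mu = 6.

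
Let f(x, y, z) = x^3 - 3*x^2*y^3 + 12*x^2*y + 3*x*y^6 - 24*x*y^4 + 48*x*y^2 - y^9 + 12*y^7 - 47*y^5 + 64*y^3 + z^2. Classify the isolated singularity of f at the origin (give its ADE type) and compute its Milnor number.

The Hessian of f at 0 has rank 1. Corank 2; j^3 = (x + 4*y)^3 is a perfect cube, so E-series; the 5-jet and mu = 8 give E_8.

Type E_{8}, Milnor number mu = 8.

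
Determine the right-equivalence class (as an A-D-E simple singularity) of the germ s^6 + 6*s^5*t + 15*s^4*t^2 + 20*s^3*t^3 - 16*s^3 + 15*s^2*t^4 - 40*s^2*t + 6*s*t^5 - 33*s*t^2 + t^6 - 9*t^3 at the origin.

D7

The Hessian of f at 0 has rank 0. Corank 2; j^3 = -(s + t)*(4*s + 3*t)^2 has shape L^2 M (L != M), so D-series; mu = 7 gives D_7.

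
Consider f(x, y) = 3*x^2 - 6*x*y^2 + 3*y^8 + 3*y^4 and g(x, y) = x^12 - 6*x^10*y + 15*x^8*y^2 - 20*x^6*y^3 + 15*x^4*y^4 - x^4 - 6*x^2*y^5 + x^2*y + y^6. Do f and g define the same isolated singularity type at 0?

No.

The Hessian of f at 0 is [[6, 0], [0, 0]] with rank 1, so corank 1. A Groebner basis of the Jacobian ideal J(f) in C{x,y} is {x^4, x^3*y, -x + y^2}; counting standard monomials gives mu = 7. Corank 1: A-series; mu = 7 gives A_7. The Hessian of g at 0 is [[0, 0], [0, 0]] with rank 0, so corank 2. A Groebner basis of the Jacobian ideal J(g) in C{x,y} is {x^2/6 + y^5, x^3, x*y}; counting standard monomials gives mu = 7. Corank 2; j^3 = x^2*y has shape L^2 M (L != M), so D-series; mu = 7 gives D_7. f is A_7 but g is D_7, hence not right-equivalent.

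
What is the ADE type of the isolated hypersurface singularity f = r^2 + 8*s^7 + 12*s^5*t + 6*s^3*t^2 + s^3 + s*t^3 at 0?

The Hessian of f at 0 has rank 1. Corank 2; j^3 = s^3 is a perfect cube, so E-series; the 4-jet and mu = 7 give E_7.

E_7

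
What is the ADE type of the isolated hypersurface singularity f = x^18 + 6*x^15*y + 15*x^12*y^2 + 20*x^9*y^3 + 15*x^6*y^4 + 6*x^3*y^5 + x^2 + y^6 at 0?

The Hessian of f at 0 has rank 1. Corank 1: A-series; mu = 5 gives A_5.

A_5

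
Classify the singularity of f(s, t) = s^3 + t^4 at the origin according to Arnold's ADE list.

E6

The Hessian of f at 0 has rank 0. Corank 2; j^3 = s^3 is a perfect cube, so E-series; the 4-jet and mu = 6 give E_6.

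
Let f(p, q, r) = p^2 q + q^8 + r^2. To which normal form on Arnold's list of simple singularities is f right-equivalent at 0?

The Hessian of f at 0 has rank 1. Corank 2; j^3 = p^2*q has shape L^2 M (L != M), so D-series; mu = 9 gives D_9.

D9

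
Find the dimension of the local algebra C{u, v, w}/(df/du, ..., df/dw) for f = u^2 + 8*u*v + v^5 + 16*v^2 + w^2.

The Hessian of f at 0 has rank 2. Corank 1: A-series; mu = 4 gives A_4.

4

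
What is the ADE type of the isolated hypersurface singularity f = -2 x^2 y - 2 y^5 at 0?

D6

The Hessian of f at 0 is [[0, 0], [0, 0]] with rank 0, so corank 2. A Groebner basis of the Jacobian ideal J(f) in C{x,y} is {x^2/5 + y^4, x^3, x*y}; counting standard monomials gives mu = 6. Corank 2; j^3 = -2*x^2*y has shape L^2 M (L != M), so D-series; mu = 6 gives D_6.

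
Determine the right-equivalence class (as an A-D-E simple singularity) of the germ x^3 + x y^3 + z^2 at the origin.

E7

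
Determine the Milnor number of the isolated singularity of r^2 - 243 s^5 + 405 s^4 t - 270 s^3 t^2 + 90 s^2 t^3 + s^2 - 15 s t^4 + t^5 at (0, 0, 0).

The Hessian of f at 0 is [[2, 0, 0], [0, 0, 0], [0, 0, 2]] with rank 2, so corank 1. A Groebner basis of the Jacobian ideal J(f) in C{s,t,r} is {t^4, s, r}; counting standard monomials gives mu = 4. Corank 1: A-series; mu = 4 gives A_4.

4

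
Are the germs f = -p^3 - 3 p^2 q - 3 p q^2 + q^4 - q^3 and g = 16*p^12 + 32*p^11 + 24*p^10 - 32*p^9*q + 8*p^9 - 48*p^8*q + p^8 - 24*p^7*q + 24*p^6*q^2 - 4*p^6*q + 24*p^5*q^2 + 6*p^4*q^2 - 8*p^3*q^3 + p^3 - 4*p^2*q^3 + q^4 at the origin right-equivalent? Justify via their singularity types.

Yes.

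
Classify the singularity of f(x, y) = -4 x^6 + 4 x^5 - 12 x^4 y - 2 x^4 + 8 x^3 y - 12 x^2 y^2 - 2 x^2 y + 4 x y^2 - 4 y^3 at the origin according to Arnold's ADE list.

The Hessian of f at 0 is [[0, 0], [0, 0]] with rank 0, so corank 2. A Groebner basis of the Jacobian ideal J(f) in C{x,y} is {y^3, x^2 + 2*y^2, x*y - y^2}; counting standard monomials gives mu = 4. Corank 2; j^3 = -2*y*(x^2 - 2*x*y + 2*y^2) splits into three distinct lines over C (the quadratic factor has nonzero discriminant), so D_4.

D_{4}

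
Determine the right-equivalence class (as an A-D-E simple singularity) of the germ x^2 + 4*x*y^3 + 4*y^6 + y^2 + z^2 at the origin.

The Hessian of f at 0 is [[2, 0, 0], [0, 2, 0], [0, 0, 2]] with rank 3, so corank 0. A Groebner basis of the Jacobian ideal J(f) in C{x,y,z} is {x, y, z}; counting standard monomials gives mu = 1. Corank 0: nondegenerate Morse point, so A_1.

A_1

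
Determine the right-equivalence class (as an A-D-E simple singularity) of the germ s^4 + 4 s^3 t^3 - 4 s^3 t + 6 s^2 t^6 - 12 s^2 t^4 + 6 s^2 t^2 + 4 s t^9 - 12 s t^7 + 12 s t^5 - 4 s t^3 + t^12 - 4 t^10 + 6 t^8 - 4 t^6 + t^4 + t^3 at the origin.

E_{6}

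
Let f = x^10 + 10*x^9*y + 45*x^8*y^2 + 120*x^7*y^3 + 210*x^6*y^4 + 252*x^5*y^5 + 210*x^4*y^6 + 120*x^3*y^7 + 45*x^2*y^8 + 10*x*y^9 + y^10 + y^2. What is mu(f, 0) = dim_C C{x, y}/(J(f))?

9

The Hessian of f at 0 has rank 1. Corank 1: A-series; mu = 9 gives A_9.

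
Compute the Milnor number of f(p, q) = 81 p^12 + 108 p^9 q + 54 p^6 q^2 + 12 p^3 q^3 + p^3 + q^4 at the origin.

The Hessian of f at 0 has rank 0. Corank 2; j^3 = p^3 is a perfect cube, so E-series; the 4-jet and mu = 6 give E_6.

6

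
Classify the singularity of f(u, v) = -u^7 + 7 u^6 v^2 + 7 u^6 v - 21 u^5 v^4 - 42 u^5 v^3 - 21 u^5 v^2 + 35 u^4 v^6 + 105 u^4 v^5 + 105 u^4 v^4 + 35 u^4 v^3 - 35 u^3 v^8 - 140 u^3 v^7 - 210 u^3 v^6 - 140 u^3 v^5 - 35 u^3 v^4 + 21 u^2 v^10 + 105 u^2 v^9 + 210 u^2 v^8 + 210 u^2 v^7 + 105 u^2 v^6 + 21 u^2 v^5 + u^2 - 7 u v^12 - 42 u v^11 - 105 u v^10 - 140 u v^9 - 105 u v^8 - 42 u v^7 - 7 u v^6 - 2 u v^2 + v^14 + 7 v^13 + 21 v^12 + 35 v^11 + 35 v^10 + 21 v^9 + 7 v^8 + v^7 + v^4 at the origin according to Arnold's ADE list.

The Hessian of f at 0 has rank 1. Corank 1: A-series; mu = 6 gives A_6.

A6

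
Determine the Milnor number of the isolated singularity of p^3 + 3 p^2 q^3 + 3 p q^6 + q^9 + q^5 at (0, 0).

The Hessian of f at 0 is [[0, 0], [0, 0]] with rank 0, so corank 2. A Groebner basis of the Jacobian ideal J(f) in C{p,q} is {p^2/2 + p*q^3, q^4, p^3, p^2*q}; counting standard monomials gives mu = 8. Corank 2; j^3 = p^3 is a perfect cube, so E-series; the 5-jet and mu = 8 give E_8.

8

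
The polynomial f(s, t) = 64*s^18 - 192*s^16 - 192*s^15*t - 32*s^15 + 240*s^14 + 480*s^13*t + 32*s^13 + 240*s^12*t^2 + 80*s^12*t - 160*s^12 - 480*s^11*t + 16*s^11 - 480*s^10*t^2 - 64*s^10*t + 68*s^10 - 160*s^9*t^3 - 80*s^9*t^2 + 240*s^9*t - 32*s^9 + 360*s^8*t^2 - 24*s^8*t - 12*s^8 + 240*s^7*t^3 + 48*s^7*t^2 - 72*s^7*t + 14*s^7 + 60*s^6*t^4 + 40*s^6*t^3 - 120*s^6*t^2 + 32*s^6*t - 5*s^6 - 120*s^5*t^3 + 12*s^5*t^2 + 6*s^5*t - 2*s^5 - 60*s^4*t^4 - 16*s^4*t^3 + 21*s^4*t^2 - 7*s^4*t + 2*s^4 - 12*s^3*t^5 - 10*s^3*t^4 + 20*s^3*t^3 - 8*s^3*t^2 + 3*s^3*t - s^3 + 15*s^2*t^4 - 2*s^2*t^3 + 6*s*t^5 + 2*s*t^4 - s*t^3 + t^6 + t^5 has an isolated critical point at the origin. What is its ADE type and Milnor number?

Type E7, Milnor number mu = 7.

The Hessian of f at 0 has rank 0. Corank 2; j^3 = -s^3 is a perfect cube, so E-series; the 4-jet and mu = 7 give E_7.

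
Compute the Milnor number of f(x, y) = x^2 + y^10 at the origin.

The Hessian of f at 0 is [[2, 0], [0, 0]] with rank 1, so corank 1. A Groebner basis of the Jacobian ideal J(f) in C{x,y} is {y^9, x}; counting standard monomials gives mu = 9. Corank 1: A-series; mu = 9 gives A_9.

9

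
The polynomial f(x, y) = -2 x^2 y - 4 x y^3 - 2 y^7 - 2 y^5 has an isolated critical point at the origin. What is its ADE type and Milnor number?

Type D_{8}, Milnor number mu = 8.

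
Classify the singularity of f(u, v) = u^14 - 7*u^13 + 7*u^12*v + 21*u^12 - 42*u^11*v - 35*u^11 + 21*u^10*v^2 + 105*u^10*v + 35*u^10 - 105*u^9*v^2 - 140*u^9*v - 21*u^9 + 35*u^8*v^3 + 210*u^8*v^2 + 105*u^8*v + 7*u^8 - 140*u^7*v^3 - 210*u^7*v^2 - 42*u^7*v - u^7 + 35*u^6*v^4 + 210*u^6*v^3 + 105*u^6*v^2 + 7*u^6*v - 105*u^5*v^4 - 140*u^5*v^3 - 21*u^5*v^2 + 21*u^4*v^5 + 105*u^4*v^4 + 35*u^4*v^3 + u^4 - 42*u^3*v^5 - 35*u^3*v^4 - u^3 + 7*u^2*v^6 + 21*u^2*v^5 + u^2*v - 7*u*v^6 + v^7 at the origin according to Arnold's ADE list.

The Hessian of f at 0 is [[0, 0], [0, 0]] with rank 0, so corank 2. A Groebner basis of the Jacobian ideal J(f) in C{u,v} is {u*v/7 + v^6, u*v^2, u^2 - u*v}; counting standard monomials gives mu = 8. Corank 2; j^3 = -u^2*(u - v) has shape L^2 M (L != M), so D-series; mu = 8 gives D_8.

D8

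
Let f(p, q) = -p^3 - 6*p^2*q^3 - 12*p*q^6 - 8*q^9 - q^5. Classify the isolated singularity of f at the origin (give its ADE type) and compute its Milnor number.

Type E8, Milnor number mu = 8.

The Hessian of f at 0 is [[0, 0], [0, 0]] with rank 0, so corank 2. A Groebner basis of the Jacobian ideal J(f) in C{p,q} is {p^2/4 + p*q^3, q^4, p^3, p^2*q}; counting standard monomials gives mu = 8. Corank 2; j^3 = -p^3 is a perfect cube, so E-series; the 5-jet and mu = 8 give E_8.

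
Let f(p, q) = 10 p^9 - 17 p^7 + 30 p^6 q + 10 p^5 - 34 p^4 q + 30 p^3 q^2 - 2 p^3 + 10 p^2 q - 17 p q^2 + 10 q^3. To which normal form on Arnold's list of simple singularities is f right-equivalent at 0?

D_4

The Hessian of f at 0 has rank 0. Corank 2; j^3 = -(p - 2*q)*(2*p^2 - 6*p*q + 5*q^2) splits into three distinct lines over C (the quadratic factor has nonzero discriminant), so D_4.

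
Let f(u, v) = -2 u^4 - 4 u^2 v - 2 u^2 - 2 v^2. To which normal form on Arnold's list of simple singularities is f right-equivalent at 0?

A1

The Hessian of f at 0 is [[-4, 0], [0, -4]] with rank 2, so corank 0. A Groebner basis of the Jacobian ideal J(f) in C{u,v} is {u, v}; counting standard monomials gives mu = 1. Corank 0: nondegenerate Morse point, so A_1.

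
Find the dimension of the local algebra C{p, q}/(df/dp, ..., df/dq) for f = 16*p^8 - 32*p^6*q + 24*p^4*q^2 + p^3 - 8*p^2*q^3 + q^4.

The Hessian of f at 0 is [[0, 0], [0, 0]] with rank 0, so corank 2. A Groebner basis of the Jacobian ideal J(f) in C{p,q} is {q^3, p^2}; counting standard monomials gives mu = 6. Corank 2; j^3 = p^3 is a perfect cube, so E-series; the 4-jet and mu = 6 give E_6.

6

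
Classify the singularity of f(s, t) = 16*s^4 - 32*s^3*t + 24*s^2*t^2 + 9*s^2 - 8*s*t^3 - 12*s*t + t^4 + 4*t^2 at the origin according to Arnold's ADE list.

A_{3}

The Hessian of f at 0 has rank 1. Corank 1: A-series; mu = 3 gives A_3.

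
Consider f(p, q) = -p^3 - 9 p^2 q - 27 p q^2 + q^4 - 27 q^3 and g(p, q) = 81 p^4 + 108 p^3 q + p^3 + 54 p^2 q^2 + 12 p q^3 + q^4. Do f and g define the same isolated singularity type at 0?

The Hessian of f at 0 has rank 0. Corank 2; j^3 = -(p + 3*q)^3 is a perfect cube, so E-series; the 4-jet and mu = 6 give E_6. The Hessian of g at 0 has rank 0. Corank 2; j^3 = p^3 is a perfect cube, so E-series; the 4-jet and mu = 6 give E_6. Both have type E_6, hence right-equivalent.

Yes.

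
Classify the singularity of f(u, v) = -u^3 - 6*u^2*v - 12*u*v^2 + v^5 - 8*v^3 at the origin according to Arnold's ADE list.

E_{8}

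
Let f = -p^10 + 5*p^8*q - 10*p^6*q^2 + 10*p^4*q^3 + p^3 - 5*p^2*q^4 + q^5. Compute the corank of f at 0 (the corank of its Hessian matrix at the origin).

2

The Hessian at 0 is [[0, 0], [0, 0]] of rank 0; hence corank 2.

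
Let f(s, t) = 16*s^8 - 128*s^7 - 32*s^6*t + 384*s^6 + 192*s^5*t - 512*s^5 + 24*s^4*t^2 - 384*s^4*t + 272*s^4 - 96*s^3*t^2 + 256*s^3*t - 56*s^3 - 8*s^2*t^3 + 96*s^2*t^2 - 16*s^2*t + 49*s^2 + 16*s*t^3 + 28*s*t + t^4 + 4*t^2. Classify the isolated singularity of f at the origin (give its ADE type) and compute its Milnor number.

Type A_{3}, Milnor number mu = 3.

The Hessian of f at 0 has rank 1. Corank 1: A-series; mu = 3 gives A_3.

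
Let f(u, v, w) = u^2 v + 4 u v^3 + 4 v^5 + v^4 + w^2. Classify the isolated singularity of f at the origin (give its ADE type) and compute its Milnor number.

The Hessian of f at 0 is [[0, 0, 0], [0, 0, 0], [0, 0, 2]] with rank 1, so corank 2. A Groebner basis of the Jacobian ideal J(f) in C{u,v,w} is {u*v^2, u*v/2 + v^3, u^2 - 2*u*v, w}; counting standard monomials gives mu = 5. Corank 2; j^3 = u^2*v has shape L^2 M (L != M), so D-series; mu = 5 gives D_5.

Type D_5, Milnor number mu = 5.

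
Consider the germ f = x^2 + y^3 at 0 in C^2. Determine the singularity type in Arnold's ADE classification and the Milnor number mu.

Type A_{2}, Milnor number mu = 2.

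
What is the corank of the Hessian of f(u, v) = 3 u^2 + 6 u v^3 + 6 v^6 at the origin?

The Hessian at 0 is [[6, 0], [0, 0]] of rank 1; hence corank 1.

1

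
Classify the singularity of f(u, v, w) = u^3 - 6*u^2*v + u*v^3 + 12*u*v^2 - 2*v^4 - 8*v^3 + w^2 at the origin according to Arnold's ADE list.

E_7

The Hessian of f at 0 has rank 1. Corank 2; j^3 = (u - 2*v)^3 is a perfect cube, so E-series; the 4-jet and mu = 7 give E_7.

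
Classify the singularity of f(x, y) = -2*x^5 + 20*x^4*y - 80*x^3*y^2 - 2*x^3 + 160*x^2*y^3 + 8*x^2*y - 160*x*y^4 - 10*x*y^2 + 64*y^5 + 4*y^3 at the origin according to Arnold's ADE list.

The Hessian of f at 0 has rank 0. Corank 2; j^3 = -2*(x - 2*y)*(x - y)^2 has shape L^2 M (L != M), so D-series; mu = 6 gives D_6.

D6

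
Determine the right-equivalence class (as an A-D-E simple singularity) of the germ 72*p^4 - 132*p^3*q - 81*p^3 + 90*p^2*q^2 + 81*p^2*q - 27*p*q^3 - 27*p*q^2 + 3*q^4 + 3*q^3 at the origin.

E_{7}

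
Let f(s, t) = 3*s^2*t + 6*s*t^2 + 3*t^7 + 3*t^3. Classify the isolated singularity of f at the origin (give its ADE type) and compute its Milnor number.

Type D_8, Milnor number mu = 8.

The Hessian of f at 0 has rank 0. Corank 2; j^3 = 3*t*(s + t)^2 has shape L^2 M (L != M), so D-series; mu = 8 gives D_8.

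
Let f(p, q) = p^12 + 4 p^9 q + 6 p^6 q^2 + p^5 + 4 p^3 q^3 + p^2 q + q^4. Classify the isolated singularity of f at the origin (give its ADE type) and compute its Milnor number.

Type D_5, Milnor number mu = 5.

The Hessian of f at 0 has rank 0. Corank 2; j^3 = p^2*q has shape L^2 M (L != M), so D-series; mu = 5 gives D_5.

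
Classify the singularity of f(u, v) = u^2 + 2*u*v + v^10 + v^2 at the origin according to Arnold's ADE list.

The Hessian of f at 0 is [[2, 2], [2, 2]] with rank 1, so corank 1. A Groebner basis of the Jacobian ideal J(f) in C{u,v} is {v^9, u + v}; counting standard monomials gives mu = 9. Corank 1: A-series; mu = 9 gives A_9.

A_{9}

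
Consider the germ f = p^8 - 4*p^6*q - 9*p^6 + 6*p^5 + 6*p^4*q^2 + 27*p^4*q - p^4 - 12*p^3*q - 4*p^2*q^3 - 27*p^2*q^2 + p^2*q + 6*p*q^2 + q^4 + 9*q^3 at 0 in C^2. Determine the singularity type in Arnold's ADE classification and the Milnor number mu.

The Hessian of f at 0 is [[0, 0], [0, 0]] with rank 0, so corank 2. A Groebner basis of the Jacobian ideal J(f) in C{p,q} is {p*q^2 + p*q/9 + q^2/3, -p*q/27 + q^3 - q^2/9, p^2 + 166*p*q/27 + 85*q^2/9}; counting standard monomials gives mu = 5. Corank 2; j^3 = q*(p + 3*q)^2 has shape L^2 M (L != M), so D-series; mu = 5 gives D_5.

Type D5, Milnor number mu = 5.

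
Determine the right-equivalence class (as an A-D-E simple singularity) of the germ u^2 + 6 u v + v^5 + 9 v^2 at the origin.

The Hessian of f at 0 has rank 1. Corank 1: A-series; mu = 4 gives A_4.

A4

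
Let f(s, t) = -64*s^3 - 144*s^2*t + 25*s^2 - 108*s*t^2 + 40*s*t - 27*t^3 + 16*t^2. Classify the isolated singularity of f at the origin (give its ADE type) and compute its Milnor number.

The Hessian of f at 0 has rank 1. Corank 1: A-series; mu = 2 gives A_2.

Type A2, Milnor number mu = 2.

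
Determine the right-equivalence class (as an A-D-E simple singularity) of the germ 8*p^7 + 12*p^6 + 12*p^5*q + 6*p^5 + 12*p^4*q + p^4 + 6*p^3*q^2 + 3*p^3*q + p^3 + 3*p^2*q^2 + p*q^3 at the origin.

E_{7}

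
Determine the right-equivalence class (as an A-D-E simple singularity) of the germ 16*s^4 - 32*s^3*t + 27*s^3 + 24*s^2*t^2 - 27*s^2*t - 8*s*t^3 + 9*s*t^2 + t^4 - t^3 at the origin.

E_{6}

The Hessian of f at 0 has rank 0. Corank 2; j^3 = (3*s - t)^3 is a perfect cube, so E-series; the 4-jet and mu = 6 give E_6.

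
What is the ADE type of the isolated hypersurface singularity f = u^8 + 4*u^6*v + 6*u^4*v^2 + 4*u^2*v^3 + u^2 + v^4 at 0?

A_{3}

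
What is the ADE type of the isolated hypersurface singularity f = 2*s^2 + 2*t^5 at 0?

A4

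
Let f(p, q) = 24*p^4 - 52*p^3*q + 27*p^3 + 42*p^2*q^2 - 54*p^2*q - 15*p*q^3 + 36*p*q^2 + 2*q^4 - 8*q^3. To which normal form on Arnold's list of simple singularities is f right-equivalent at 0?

E_7

The Hessian of f at 0 has rank 0. Corank 2; j^3 = (3*p - 2*q)^3 is a perfect cube, so E-series; the 4-jet and mu = 7 give E_7.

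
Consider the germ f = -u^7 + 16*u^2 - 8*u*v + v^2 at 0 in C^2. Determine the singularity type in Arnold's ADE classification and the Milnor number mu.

Type A6, Milnor number mu = 6.

The Hessian of f at 0 is [[32, -8], [-8, 2]] with rank 1, so corank 1. A Groebner basis of the Jacobian ideal J(f) in C{u,v} is {v^6, u - v/4}; counting standard monomials gives mu = 6. Corank 1: A-series; mu = 6 gives A_6.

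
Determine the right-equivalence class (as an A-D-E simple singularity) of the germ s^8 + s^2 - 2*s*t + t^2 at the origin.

A_{7}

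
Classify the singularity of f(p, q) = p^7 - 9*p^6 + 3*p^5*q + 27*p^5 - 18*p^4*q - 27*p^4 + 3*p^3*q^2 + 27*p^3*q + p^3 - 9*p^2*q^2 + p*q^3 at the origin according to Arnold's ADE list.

The Hessian of f at 0 is [[0, 0], [0, 0]] with rank 0, so corank 2. A Groebner basis of the Jacobian ideal J(f) in C{p,q} is {p^2/3 + q^4 + q^3/9, p^3, p^2*q - p^2/9 - q^3/27, -2*p^2/3 + p*q^2 - 2*q^3/9}; counting standard monomials gives mu = 7. Corank 2; j^3 = p^3 is a perfect cube, so E-series; the 4-jet and mu = 7 give E_7.

E_{7}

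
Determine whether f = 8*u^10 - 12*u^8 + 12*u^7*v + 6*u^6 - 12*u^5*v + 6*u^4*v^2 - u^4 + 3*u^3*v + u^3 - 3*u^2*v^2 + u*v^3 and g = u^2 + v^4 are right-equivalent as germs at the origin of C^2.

No.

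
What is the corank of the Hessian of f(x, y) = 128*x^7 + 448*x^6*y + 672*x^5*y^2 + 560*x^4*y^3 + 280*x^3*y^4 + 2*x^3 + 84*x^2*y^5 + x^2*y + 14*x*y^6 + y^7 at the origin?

Hessian at 0 has rank 0.

2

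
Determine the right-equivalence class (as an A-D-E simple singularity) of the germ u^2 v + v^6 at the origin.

D_7

The Hessian of f at 0 is [[0, 0], [0, 0]] with rank 0, so corank 2. A Groebner basis of the Jacobian ideal J(f) in C{u,v} is {u^2/6 + v^5, u^3, u*v}; counting standard monomials gives mu = 7. Corank 2; j^3 = u^2*v has shape L^2 M (L != M), so D-series; mu = 7 gives D_7.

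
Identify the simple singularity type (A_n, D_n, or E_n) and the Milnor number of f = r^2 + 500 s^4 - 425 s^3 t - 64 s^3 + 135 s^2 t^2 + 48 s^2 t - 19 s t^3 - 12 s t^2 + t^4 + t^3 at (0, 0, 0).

Type E_{7}, Milnor number mu = 7.

The Hessian of f at 0 is [[0, 0, 0], [0, 0, 0], [0, 0, 2]] with rank 1, so corank 2. A Groebner basis of the Jacobian ideal J(f) in C{s,t,r} is {196608*s^2/25 - 98304*s*t/25 + t^4 - 64*t^3/25 + 12288*t^2/25, s^3 - 432*s^2/25 + 216*s*t/25 - t^3/100 - 27*t^2/25, s^2*t - 1216*s^2/25 + 608*s*t/25 - 7*t^3/150 - 76*t^2/25, -512*s^2/5 + s*t^2 + 256*s*t/5 - 13*t^3/60 - 32*t^2/5, r}; counting standard monomials gives mu = 7. Corank 2; j^3 = -(4*s - t)^3 is a perfect cube, so E-series; the 4-jet and mu = 7 give E_7.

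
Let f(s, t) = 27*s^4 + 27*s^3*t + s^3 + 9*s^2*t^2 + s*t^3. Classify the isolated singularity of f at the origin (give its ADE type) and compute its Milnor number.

Type E_7, Milnor number mu = 7.

The Hessian of f at 0 has rank 0. Corank 2; j^3 = s^3 is a perfect cube, so E-series; the 4-jet and mu = 7 give E_7.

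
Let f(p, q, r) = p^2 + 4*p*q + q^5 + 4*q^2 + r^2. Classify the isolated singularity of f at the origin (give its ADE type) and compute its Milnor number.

The Hessian of f at 0 is [[2, 4, 0], [4, 8, 0], [0, 0, 2]] with rank 2, so corank 1. A Groebner basis of the Jacobian ideal J(f) in C{p,q,r} is {q^4, p + 2*q, r}; counting standard monomials gives mu = 4. Corank 1: A-series; mu = 4 gives A_4.

Type A4, Milnor number mu = 4.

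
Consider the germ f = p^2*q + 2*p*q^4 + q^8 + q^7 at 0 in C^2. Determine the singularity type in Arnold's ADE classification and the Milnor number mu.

Type D_{9}, Milnor number mu = 9.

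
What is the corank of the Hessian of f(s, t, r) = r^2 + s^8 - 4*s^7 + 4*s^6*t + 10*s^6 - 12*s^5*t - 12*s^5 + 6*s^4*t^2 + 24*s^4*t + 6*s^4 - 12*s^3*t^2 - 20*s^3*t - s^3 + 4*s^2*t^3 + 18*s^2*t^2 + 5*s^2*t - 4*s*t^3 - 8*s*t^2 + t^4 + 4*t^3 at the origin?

The Hessian at 0 is [[0, 0, 0], [0, 0, 0], [0, 0, 2]] of rank 1; hence corank 2.

2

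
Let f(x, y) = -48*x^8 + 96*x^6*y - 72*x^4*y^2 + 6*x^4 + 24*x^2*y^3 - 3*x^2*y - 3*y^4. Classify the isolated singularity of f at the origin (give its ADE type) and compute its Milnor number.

Type D_{5}, Milnor number mu = 5.

The Hessian of f at 0 has rank 0. Corank 2; j^3 = -3*x^2*y has shape L^2 M (L != M), so D-series; mu = 5 gives D_5.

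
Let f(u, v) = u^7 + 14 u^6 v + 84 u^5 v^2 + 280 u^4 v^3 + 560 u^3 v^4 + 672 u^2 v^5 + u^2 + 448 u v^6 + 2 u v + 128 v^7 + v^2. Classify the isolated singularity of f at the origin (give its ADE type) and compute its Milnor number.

Type A_{6}, Milnor number mu = 6.

The Hessian of f at 0 is [[2, 2], [2, 2]] with rank 1, so corank 1. A Groebner basis of the Jacobian ideal J(f) in C{u,v} is {v^6, u + v}; counting standard monomials gives mu = 6. Corank 1: A-series; mu = 6 gives A_6.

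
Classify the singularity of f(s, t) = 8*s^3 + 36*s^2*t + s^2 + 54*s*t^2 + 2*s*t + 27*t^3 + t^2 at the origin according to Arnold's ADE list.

A_{2}

The Hessian of f at 0 is [[2, 2], [2, 2]] with rank 1, so corank 1. A Groebner basis of the Jacobian ideal J(f) in C{s,t} is {t^2, s + t}; counting standard monomials gives mu = 2. Corank 1: A-series; mu = 2 gives A_2.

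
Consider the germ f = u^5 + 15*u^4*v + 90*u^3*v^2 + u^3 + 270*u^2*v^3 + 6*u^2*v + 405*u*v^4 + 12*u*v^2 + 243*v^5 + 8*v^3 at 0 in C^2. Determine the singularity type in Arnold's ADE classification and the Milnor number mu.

The Hessian of f at 0 has rank 0. Corank 2; j^3 = (u + 2*v)^3 is a perfect cube, so E-series; the 5-jet and mu = 8 give E_8.

Type E_{8}, Milnor number mu = 8.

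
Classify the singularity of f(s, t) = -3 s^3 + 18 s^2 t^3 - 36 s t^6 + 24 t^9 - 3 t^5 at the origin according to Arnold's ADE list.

E8

The Hessian of f at 0 has rank 0. Corank 2; j^3 = -3*s^3 is a perfect cube, so E-series; the 5-jet and mu = 8 give E_8.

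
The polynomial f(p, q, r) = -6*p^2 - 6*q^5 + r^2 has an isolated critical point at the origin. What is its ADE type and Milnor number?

Type A_{4}, Milnor number mu = 4.

The Hessian of f at 0 has rank 2. Corank 1: A-series; mu = 4 gives A_4.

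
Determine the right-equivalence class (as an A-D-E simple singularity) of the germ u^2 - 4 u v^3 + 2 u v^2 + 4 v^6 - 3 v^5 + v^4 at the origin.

The Hessian of f at 0 is [[2, 0], [0, 0]] with rank 1, so corank 1. A Groebner basis of the Jacobian ideal J(f) in C{u,v} is {-u/2 + v^3 - v^2/2, u^2, u*v + u/2 + v^2/2}; counting standard monomials gives mu = 4. Corank 1: A-series; mu = 4 gives A_4.

A4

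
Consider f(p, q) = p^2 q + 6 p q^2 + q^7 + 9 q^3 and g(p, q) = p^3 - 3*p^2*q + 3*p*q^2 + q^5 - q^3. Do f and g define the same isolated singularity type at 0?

The Hessian of f at 0 has rank 0. Corank 2; j^3 = q*(p + 3*q)^2 has shape L^2 M (L != M), so D-series; mu = 8 gives D_8. The Hessian of g at 0 has rank 0. Corank 2; j^3 = (p - q)^3 is a perfect cube, so E-series; the 5-jet and mu = 8 give E_8. f is D_8 but g is E_8, hence not right-equivalent.

No.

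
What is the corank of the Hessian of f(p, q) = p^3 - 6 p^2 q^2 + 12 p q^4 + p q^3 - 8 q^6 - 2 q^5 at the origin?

2

The Hessian at 0 is [[0, 0], [0, 0]] of rank 0; hence corank 2.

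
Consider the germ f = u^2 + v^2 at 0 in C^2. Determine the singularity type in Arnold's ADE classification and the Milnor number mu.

The Hessian of f at 0 has rank 2. Corank 0: nondegenerate Morse point, so A_1.

Type A1, Milnor number mu = 1.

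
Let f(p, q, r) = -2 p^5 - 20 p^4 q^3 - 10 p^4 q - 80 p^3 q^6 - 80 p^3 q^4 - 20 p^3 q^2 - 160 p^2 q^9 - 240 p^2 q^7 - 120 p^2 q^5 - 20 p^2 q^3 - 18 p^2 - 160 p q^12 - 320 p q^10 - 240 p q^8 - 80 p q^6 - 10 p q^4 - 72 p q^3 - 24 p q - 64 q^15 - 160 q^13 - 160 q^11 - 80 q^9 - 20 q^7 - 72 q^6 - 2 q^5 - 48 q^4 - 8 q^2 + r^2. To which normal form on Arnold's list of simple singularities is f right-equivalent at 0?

The Hessian of f at 0 has rank 2. Corank 1: A-series; mu = 4 gives A_4.

A_{4}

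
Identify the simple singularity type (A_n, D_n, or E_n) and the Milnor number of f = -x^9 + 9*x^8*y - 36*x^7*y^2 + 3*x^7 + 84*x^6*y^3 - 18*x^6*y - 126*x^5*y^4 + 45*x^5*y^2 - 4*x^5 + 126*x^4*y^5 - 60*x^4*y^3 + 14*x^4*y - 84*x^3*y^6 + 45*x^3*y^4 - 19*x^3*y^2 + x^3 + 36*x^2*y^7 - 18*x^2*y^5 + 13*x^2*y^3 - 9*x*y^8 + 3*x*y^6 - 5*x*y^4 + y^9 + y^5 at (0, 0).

Type E_{8}, Milnor number mu = 8.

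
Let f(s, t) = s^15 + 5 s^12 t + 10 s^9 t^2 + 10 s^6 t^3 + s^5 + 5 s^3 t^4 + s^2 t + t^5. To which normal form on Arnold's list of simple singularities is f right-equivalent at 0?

D_{6}

The Hessian of f at 0 has rank 0. Corank 2; j^3 = s^2*t has shape L^2 M (L != M), so D-series; mu = 6 gives D_6.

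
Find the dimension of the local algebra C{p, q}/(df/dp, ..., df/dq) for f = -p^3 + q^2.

2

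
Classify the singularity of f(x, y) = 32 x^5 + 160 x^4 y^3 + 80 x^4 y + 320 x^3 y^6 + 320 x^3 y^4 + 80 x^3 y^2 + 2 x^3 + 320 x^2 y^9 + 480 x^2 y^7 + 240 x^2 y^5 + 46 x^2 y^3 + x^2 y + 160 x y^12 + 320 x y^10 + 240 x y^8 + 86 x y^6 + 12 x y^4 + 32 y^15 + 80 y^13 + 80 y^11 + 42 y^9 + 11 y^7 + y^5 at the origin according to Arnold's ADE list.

The Hessian of f at 0 has rank 0. Corank 2; j^3 = x^2*(2*x + y) has shape L^2 M (L != M), so D-series; mu = 6 gives D_6.

D6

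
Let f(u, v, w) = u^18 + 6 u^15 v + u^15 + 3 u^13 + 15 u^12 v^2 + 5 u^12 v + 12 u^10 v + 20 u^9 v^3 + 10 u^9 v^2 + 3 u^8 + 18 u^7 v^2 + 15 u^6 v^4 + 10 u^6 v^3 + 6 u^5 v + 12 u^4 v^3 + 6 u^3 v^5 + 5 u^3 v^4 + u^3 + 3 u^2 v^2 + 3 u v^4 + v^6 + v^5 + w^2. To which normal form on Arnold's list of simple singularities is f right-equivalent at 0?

E8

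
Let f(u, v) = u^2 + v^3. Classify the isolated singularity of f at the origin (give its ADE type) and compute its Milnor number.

Type A_2, Milnor number mu = 2.

The Hessian of f at 0 has rank 1. Corank 1: A-series; mu = 2 gives A_2.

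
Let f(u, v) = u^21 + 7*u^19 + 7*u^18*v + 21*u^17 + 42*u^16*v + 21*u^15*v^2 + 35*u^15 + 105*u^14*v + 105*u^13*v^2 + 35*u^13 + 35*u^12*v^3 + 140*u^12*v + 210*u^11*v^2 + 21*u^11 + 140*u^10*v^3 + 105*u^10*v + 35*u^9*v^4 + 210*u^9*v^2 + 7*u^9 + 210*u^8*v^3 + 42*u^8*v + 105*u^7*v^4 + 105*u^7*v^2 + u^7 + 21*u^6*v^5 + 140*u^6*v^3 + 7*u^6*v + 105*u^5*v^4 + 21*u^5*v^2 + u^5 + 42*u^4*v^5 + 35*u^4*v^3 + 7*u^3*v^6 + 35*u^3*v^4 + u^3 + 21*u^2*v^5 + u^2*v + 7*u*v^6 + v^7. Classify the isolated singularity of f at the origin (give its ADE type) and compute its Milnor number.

Type D_8, Milnor number mu = 8.

The Hessian of f at 0 is [[0, 0], [0, 0]] with rank 0, so corank 2. A Groebner basis of the Jacobian ideal J(f) in C{u,v} is {-u*v/7 + v^6, u*v^2, u^2 + u*v}; counting standard monomials gives mu = 8. Corank 2; j^3 = u^2*(u + v) has shape L^2 M (L != M), so D-series; mu = 8 gives D_8.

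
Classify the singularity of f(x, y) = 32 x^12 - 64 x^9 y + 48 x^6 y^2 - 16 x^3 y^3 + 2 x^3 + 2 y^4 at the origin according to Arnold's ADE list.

E6

The Hessian of f at 0 is [[0, 0], [0, 0]] with rank 0, so corank 2. A Groebner basis of the Jacobian ideal J(f) in C{x,y} is {y^3, x^2}; counting standard monomials gives mu = 6. Corank 2; j^3 = 2*x^3 is a perfect cube, so E-series; the 4-jet and mu = 6 give E_6.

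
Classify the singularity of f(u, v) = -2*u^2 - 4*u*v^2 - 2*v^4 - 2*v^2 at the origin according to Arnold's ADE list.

A1

The Hessian of f at 0 has rank 2. Corank 0: nondegenerate Morse point, so A_1.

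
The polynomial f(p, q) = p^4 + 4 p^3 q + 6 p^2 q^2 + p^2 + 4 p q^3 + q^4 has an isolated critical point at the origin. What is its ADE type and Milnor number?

The Hessian of f at 0 has rank 1. Corank 1: A-series; mu = 3 gives A_3.

Type A_3, Milnor number mu = 3.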